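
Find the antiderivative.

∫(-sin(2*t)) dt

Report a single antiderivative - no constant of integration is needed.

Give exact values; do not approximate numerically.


Answer: cos(2*t)/2.


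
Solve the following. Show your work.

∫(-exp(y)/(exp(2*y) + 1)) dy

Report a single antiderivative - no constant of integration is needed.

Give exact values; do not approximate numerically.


Step 1. Substitute u = exp(y), turning ∫(-exp(y)/(exp(2*y) + 1)) dy into ∫(-1/(u**2 + 1)) du: now ∫(-1/(u**2 + 1)) du.
Step 2. Evaluate the standard form: now -atan(u).
Step 3. Substitute back u = exp(y): now -atan(exp(y)).
Answer: -atan(exp(y)).


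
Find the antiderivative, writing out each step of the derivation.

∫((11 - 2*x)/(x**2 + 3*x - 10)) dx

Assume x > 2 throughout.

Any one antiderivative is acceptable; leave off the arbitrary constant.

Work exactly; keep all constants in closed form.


Step 1. Decompose ∫((11 - 2*x)/(x**2 + 3*x - 10)) dx by partial fractions, (11 - 2*x)/(x**2 + 3*x - 10) = -3/(x + 5) + 1/(x - 2): now ∫(1/(x - 2)) dx + ∫(-3/(x + 5)) dx.
Step 2. Evaluate the standard form [assuming x > 2]: now log(x - 2) + ∫(-3/(x + 5)) dx.
Step 3. Evaluate the standard form [assuming x > -5]: now log(x - 2) - 3*log(x + 5).
Answer: log(x - 2) - 3*log(x + 5).


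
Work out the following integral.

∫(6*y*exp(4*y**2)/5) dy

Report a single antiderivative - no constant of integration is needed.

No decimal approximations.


Answer: 3*exp(4*y**2)/20.


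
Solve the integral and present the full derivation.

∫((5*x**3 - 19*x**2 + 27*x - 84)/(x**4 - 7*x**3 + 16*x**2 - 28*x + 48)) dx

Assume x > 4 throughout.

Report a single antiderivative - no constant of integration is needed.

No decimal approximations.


Step 1. Decompose ∫((5*x**3 - 19*x**2 + 27*x - 84)/(x**4 - 7*x**3 + 16*x**2 - 28*x + 48)) dx by partial fractions, (5*x**3 - 19*x**2 + 27*x - 84)/(x**4 - 7*x**3 + 16*x**2 - 28*x + 48) = -1/(x**2 + 4) + 3/(x - 3) + 2/(x - 4): now ∫(2/(x - 4)) dx + ∫(3/(x - 3)) dx + ∫(-1/(x**2 + 4)) dx.
Step 2. Evaluate the standard form [assuming x > 3]: now 3*log(x - 3) + ∫(2/(x - 4)) dx + ∫(-1/(x**2 + 4)) dx.
Step 3. Evaluate the standard form [assuming x > 4]: now 2*log(x - 4) + 3*log(x - 3) + ∫(-1/(x**2 + 4)) dx.
Step 4. Evaluate the standard form: now 2*log(x - 4) + 3*log(x - 3) - atan(x/2)/2.
Answer: 2*log(x - 4) + 3*log(x - 3) - atan(x/2)/2.


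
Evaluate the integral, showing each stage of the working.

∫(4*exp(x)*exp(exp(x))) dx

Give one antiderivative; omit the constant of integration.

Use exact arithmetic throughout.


Step 1. Substitute u = exp(x), turning ∫(4*exp(x)*exp(exp(x))) dx into ∫(4*exp(u)) du: now ∫(4*exp(u)) du.
Step 2. Evaluate the standard form: now 4*exp(u).
Step 3. Substitute back u = exp(x): now 4*exp(exp(x)).
Answer: 4*exp(exp(x)).


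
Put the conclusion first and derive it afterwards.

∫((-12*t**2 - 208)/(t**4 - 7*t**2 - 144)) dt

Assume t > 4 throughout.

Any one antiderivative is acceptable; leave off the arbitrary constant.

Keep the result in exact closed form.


The answer is -2*log(t - 4) + 2*log(t + 4) + 4*atan(t/3)/3.
Step 1. Decompose ∫((-12*t**2 - 208)/(t**4 - 7*t**2 - 144)) dt by partial fractions, (-12*t**2 - 208)/(t**4 - 7*t**2 - 144) = 4/(t**2 + 9) + 2/(t + 4) - 2/(t - 4): now ∫(-2/(t - 4)) dt + ∫(2/(t + 4)) dt + ∫(4/(t**2 + 9)) dt.
Step 2. Evaluate the standard form [assuming t > 4]: now -2*log(t - 4) + ∫(2/(t + 4)) dt + ∫(4/(t**2 + 9)) dt.
Step 3. Evaluate the standard form [assuming t > -4]: now -2*log(t - 4) + 2*log(t + 4) + ∫(4/(t**2 + 9)) dt.
Step 4. Evaluate the standard form: now -2*log(t - 4) + 2*log(t + 4) + 4*atan(t/3)/3.
Answer: -2*log(t - 4) + 2*log(t + 4) + 4*atan(t/3)/3.


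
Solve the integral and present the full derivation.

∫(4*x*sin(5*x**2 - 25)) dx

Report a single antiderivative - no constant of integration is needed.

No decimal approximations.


Step 1. Substitute u = x**2 - 5, turning ∫(4*x*sin(5*x**2 - 25)) dx into ∫(2*sin(5*u)) du: now ∫(2*sin(5*u)) du.
Step 2. Evaluate the standard form: now -2*cos(5*u)/5.
Step 3. Substitute back u = x**2 - 5: now -2*cos(5*x**2 - 25)/5.
Answer: -2*cos(5*x**2 - 25)/5.


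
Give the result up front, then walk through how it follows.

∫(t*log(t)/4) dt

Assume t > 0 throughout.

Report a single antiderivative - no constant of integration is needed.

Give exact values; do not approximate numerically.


The answer is t**2*log(t)/8 - t**2/16.
Step 1. Integrate ∫(t*log(t)/4) dt by parts with u = log(t), dv = (t/4) dt, so v = t**2/8 [assuming t > 0]: now t**2*log(t)/8 + ∫(-t/8) dt.
Step 2. Evaluate the standard form: now t**2*log(t)/8 - t**2/16.
Answer: t**2*log(t)/8 - t**2/16.


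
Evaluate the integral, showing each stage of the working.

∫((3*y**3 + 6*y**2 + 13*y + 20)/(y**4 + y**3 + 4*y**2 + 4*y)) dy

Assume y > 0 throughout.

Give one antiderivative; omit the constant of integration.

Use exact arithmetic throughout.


Step 1. Decompose ∫((3*y**3 + 6*y**2 + 13*y + 20)/(y**4 + y**3 + 4*y**2 + 4*y)) dy by partial fractions, (3*y**3 + 6*y**2 + 13*y + 20)/(y**4 + y**3 + 4*y**2 + 4*y) = 1/(y**2 + 4) - 2/(y + 1) + 5/y: now ∫(5/y) dy + ∫(-2/(y + 1)) dy + ∫(1/(y**2 + 4)) dy.
Step 2. Evaluate the standard form [assuming y > 0]: now 5*log(y) + ∫(-2/(y + 1)) dy + ∫(1/(y**2 + 4)) dy.
Step 3. Evaluate the standard form [assuming y > -1]: now 5*log(y) - 2*log(y + 1) + ∫(1/(y**2 + 4)) dy.
Step 4. Evaluate the standard form: now 5*log(y) - 2*log(y + 1) + atan(y/2)/2.
Answer: 5*log(y) - 2*log(y + 1) + atan(y/2)/2.


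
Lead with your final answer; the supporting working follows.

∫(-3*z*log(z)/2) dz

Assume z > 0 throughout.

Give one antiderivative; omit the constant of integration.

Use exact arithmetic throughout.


The answer is -3*z**2*log(z)/4 + 3*z**2/8.
Step 1. Integrate ∫(-3*z*log(z)/2) dz by parts with u = log(z), dv = (-3*z/2) dz, so v = -3*z**2/4 [assuming z > 0]: now -3*z**2*log(z)/4 + ∫(3*z/4) dz.
Step 2. Evaluate the standard form: now -3*z**2*log(z)/4 + 3*z**2/8.
Answer: -3*z**2*log(z)/4 + 3*z**2/8.


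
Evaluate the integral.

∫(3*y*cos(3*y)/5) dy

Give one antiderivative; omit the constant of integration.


Answer: y*sin(3*y)/5 + cos(3*y)/15.


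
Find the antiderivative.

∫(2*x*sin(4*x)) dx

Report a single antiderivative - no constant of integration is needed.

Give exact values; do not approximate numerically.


Answer: -x*cos(4*x)/2 + sin(4*x)/8.


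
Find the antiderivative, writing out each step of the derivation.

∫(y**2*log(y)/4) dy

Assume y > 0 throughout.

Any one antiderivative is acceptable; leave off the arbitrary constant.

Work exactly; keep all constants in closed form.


Step 1. Integrate ∫(y**2*log(y)/4) dy by parts with u = log(y), dv = (y**2/4) dy, so v = y**3/12 [assuming y > 0]: now y**3*log(y)/12 + ∫(-y**2/12) dy.
Step 2. Evaluate the standard form: now y**3*log(y)/12 - y**3/36.
Answer: y**3*log(y)/12 - y**3/36.


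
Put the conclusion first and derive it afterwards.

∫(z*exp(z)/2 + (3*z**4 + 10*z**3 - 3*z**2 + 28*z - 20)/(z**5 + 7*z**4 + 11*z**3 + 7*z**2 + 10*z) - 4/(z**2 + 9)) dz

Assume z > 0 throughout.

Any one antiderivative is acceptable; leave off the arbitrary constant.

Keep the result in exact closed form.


The answer is z*exp(z)/2 - exp(z)/2 - 2*log(z) + 4*log(z + 2) + log(z + 5) - 4*atan(z/3)/3 + 2*atan(z).
Step 1. Rewrite: now ∫(z*exp(z)/2) dz + ∫((3*z**4 + 10*z**3 - 3*z**2 + 28*z - 20)/(z**5 + 7*z**4 + 11*z**3 + 7*z**2 + 10*z)) dz + ∫(-4/(z**2 + 9)) dz.
Step 2. Integrate ∫(z*exp(z)/2) dz by parts with u = z, dv = (exp(z)/2) dz, so v = exp(z)/2: now z*exp(z)/2 + ∫((3*z**4 + 10*z**3 - 3*z**2 + 28*z - 20)/(z**5 + 7*z**4 + 11*z**3 + 7*z**2 + 10*z)) dz + ∫(-4/(z**2 + 9)) dz + ∫(-exp(z)/2) dz.
Step 3. Evaluate the standard form: now z*exp(z)/2 - exp(z)/2 + ∫((3*z**4 + 10*z**3 - 3*z**2 + 28*z - 20)/(z**5 + 7*z**4 + 11*z**3 + 7*z**2 + 10*z)) dz + ∫(-4/(z**2 + 9)) dz.
Step 4. Evaluate the standard form: now z*exp(z)/2 - exp(z)/2 - 4*atan(z/3)/3 + ∫((3*z**4 + 10*z**3 - 3*z**2 + 28*z - 20)/(z**5 + 7*z**4 + 11*z**3 + 7*z**2 + 10*z)) dz.
Step 5. Decompose ∫((3*z**4 + 10*z**3 - 3*z**2 + 28*z - 20)/(z**5 + 7*z**4 + 11*z**3 + 7*z**2 + 10*z)) dz by partial fractions, (3*z**4 + 10*z**3 - 3*z**2 + 28*z - 20)/(z**5 + 7*z**4 + 11*z**3 + 7*z**2 + 10*z) = 2/(z**2 + 1) + 1/(z + 5) + 4/(z + 2) - 2/z: now z*exp(z)/2 - exp(z)/2 - 4*atan(z/3)/3 + ∫(-2/z) dz + ∫(4/(z + 2)) dz + ∫(1/(z + 5)) dz + ∫(2/(z**2 + 1)) dz.
Step 6. Evaluate the standard form [assuming z > 0]: now z*exp(z)/2 - exp(z)/2 - 2*log(z) - 4*atan(z/3)/3 + ∫(4/(z + 2)) dz + ∫(1/(z + 5)) dz + ∫(2/(z**2 + 1)) dz.
Step 7. Evaluate the standard form [assuming z > -5]: now z*exp(z)/2 - exp(z)/2 - 2*log(z) + log(z + 5) - 4*atan(z/3)/3 + ∫(4/(z + 2)) dz + ∫(2/(z**2 + 1)) dz.
Step 8. Evaluate the standard form [assuming z > -2]: now z*exp(z)/2 - exp(z)/2 - 2*log(z) + 4*log(z + 2) + log(z + 5) - 4*atan(z/3)/3 + ∫(2/(z**2 + 1)) dz.
Step 9. Evaluate the standard form: now z*exp(z)/2 - exp(z)/2 - 2*log(z) + 4*log(z + 2) + log(z + 5) - 4*atan(z/3)/3 + 2*atan(z).
Answer: z*exp(z)/2 - exp(z)/2 - 2*log(z) + 4*log(z + 2) + log(z + 5) - 4*atan(z/3)/3 + 2*atan(z).


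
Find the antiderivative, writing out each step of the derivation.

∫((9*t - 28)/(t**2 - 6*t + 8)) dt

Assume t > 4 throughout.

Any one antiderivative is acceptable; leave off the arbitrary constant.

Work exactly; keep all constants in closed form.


Step 1. Decompose ∫((9*t - 28)/(t**2 - 6*t + 8)) dt by partial fractions, (9*t - 28)/(t**2 - 6*t + 8) = 5/(t - 2) + 4/(t - 4): now ∫(4/(t - 4)) dt + ∫(5/(t - 2)) dt.
Step 2. Evaluate the standard form [assuming t > 4]: now 4*log(t - 4) + ∫(5/(t - 2)) dt.
Step 3. Evaluate the standard form [assuming t > 2]: now 4*log(t - 4) + 5*log(t - 2).
Answer: 4*log(t - 4) + 5*log(t - 2).


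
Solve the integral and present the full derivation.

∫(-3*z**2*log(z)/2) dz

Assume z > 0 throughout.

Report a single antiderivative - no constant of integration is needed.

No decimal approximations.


Step 1. Integrate ∫(-3*z**2*log(z)/2) dz by parts with u = log(z), dv = (-3*z**2/2) dz, so v = -z**3/2 [assuming z > 0]: now -z**3*log(z)/2 + ∫(z**2/2) dz.
Step 2. Evaluate the standard form: now -z**3*log(z)/2 + z**3/6.
Answer: -z**3*log(z)/2 + z**3/6.


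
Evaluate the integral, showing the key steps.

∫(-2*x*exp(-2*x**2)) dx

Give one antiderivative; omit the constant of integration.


Step 1. Substitute u = x**2, turning ∫(-2*x*exp(-2*x**2)) dx into ∫(-exp(-2*u)) du: now ∫(-exp(-2*u)) du.
Step 2. Evaluate the standard form: now exp(-2*u)/2.
Step 3. Substitute back u = x**2: now exp(-2*x**2)/2.
Answer: exp(-2*x**2)/2.


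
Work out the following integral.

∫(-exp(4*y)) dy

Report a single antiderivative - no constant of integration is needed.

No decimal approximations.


Answer: -exp(4*y)/4.


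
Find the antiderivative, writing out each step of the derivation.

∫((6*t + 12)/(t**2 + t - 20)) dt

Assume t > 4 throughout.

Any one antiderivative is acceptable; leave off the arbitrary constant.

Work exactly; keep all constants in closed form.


Step 1. Decompose ∫((6*t + 12)/(t**2 + t - 20)) dt by partial fractions, (6*t + 12)/(t**2 + t - 20) = 2/(t + 5) + 4/(t - 4): now ∫(4/(t - 4)) dt + ∫(2/(t + 5)) dt.
Step 2. Evaluate the standard form [assuming t > -5]: now 2*log(t + 5) + ∫(4/(t - 4)) dt.
Step 3. Evaluate the standard form [assuming t > 4]: now 4*log(t - 4) + 2*log(t + 5).
Answer: 4*log(t - 4) + 2*log(t + 5).


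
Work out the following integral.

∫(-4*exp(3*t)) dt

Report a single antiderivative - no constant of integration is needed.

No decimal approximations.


Answer: -4*exp(3*t)/3.


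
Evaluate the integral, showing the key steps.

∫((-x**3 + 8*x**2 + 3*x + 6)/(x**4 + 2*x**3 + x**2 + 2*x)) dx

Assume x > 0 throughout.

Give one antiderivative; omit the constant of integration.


Step 1. Decompose ∫((-x**3 + 8*x**2 + 3*x + 6)/(x**4 + 2*x**3 + x**2 + 2*x)) dx by partial fractions, (-x**3 + 8*x**2 + 3*x + 6)/(x**4 + 2*x**3 + x**2 + 2*x) = 2/(x**2 + 1) - 4/(x + 2) + 3/x: now ∫(3/x) dx + ∫(-4/(x + 2)) dx + ∫(2/(x**2 + 1)) dx.
Step 2. Evaluate the standard form [assuming x > -2]: now -4*log(x + 2) + ∫(3/x) dx + ∫(2/(x**2 + 1)) dx.
Step 3. Evaluate the standard form [assuming x > 0]: now 3*log(x) - 4*log(x + 2) + ∫(2/(x**2 + 1)) dx.
Step 4. Evaluate the standard form: now 3*log(x) - 4*log(x + 2) + 2*atan(x).
Answer: 3*log(x) - 4*log(x + 2) + 2*atan(x).


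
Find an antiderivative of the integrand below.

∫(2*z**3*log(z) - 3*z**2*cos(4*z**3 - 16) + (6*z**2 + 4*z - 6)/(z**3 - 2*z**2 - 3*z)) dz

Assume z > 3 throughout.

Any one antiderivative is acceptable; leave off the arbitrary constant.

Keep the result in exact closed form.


Answer: z**4*log(z)/2 - z**4/8 + 2*log(z) + 5*log(z - 3) - log(z + 1) - sin(4*z**3 - 16)/4.


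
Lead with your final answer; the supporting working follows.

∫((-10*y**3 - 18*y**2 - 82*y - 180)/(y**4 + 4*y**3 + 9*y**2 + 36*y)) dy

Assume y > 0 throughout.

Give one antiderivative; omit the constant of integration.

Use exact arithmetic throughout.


The answer is -5*log(y) - 5*log(y + 4) + 2*atan(y/3)/3.
Step 1. Decompose ∫((-10*y**3 - 18*y**2 - 82*y - 180)/(y**4 + 4*y**3 + 9*y**2 + 36*y)) dy by partial fractions, (-10*y**3 - 18*y**2 - 82*y - 180)/(y**4 + 4*y**3 + 9*y**2 + 36*y) = 2/(y**2 + 9) - 5/(y + 4) - 5/y: now ∫(-5/y) dy + ∫(-5/(y + 4)) dy + ∫(2/(y**2 + 9)) dy.
Step 2. Evaluate the standard form [assuming y > 0]: now -5*log(y) + ∫(-5/(y + 4)) dy + ∫(2/(y**2 + 9)) dy.
Step 3. Evaluate the standard form [assuming y > -4]: now -5*log(y) - 5*log(y + 4) + ∫(2/(y**2 + 9)) dy.
Step 4. Evaluate the standard form: now -5*log(y) - 5*log(y + 4) + 2*atan(y/3)/3.
Answer: -5*log(y) - 5*log(y + 4) + 2*atan(y/3)/3.


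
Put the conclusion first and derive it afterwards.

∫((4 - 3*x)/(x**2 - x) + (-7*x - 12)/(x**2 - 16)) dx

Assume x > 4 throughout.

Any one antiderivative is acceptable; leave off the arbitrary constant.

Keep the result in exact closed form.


The answer is -4*log(x) - 5*log(x - 4) + log(x - 1) - 2*log(x + 4).
Step 1. Rewrite: now ∫((4 - 3*x)/(x**2 - x)) dx + ∫((-7*x - 12)/(x**2 - 16)) dx.
Step 2. Decompose ∫((-7*x - 12)/(x**2 - 16)) dx by partial fractions, (-7*x - 12)/(x**2 - 16) = -2/(x + 4) - 5/(x - 4): now ∫((4 - 3*x)/(x**2 - x)) dx + ∫(-5/(x - 4)) dx + ∫(-2/(x + 4)) dx.
Step 3. Evaluate the standard form [assuming x > -4]: now -2*log(x + 4) + ∫((4 - 3*x)/(x**2 - x)) dx + ∫(-5/(x - 4)) dx.
Step 4. Evaluate the standard form [assuming x > 4]: now -5*log(x - 4) - 2*log(x + 4) + ∫((4 - 3*x)/(x**2 - x)) dx.
Step 5. Decompose ∫((4 - 3*x)/(x**2 - x)) dx by partial fractions, (4 - 3*x)/(x**2 - x) = 1/(x - 1) - 4/x: now -5*log(x - 4) - 2*log(x + 4) + ∫(-4/x) dx + ∫(1/(x - 1)) dx.
Step 6. Evaluate the standard form [assuming x > 1]: now -5*log(x - 4) + log(x - 1) - 2*log(x + 4) + ∫(-4/x) dx.
Step 7. Evaluate the standard form [assuming x > 0]: now -4*log(x) - 5*log(x - 4) + log(x - 1) - 2*log(x + 4).
Answer: -4*log(x) - 5*log(x - 4) + log(x - 1) - 2*log(x + 4).


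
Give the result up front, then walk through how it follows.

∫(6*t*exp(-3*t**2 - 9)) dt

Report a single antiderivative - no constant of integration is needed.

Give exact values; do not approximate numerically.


The answer is -exp(-3*t**2 - 9).
Step 1. Substitute u = t**2 + 3, turning ∫(6*t*exp(-3*t**2 - 9)) dt into ∫(3*exp(-3*u)) du: now ∫(3*exp(-3*u)) du.
Step 2. Evaluate the standard form: now -exp(-3*u).
Step 3. Substitute back u = t**2 + 3: now -exp(-3*t**2 - 9).
Answer: -exp(-3*t**2 - 9).


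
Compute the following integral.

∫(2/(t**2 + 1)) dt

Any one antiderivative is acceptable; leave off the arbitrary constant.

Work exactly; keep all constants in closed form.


Answer: 2*atan(t).


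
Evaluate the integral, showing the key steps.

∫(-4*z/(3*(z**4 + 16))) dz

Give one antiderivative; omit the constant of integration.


Step 1. Substitute u = z**2, turning ∫(-4*z/(3*(z**4 + 16))) dz into ∫(-2/(3*(u**2 + 16))) du: now ∫(-2/(3*(u**2 + 16))) du.
Step 2. Evaluate the standard form: now -atan(u/4)/6.
Step 3. Substitute back u = z**2: now -atan(z**2/4)/6.
Answer: -atan(z**2/4)/6.


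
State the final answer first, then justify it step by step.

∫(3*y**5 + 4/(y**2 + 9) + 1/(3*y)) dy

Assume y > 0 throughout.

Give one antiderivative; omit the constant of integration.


The answer is y**6/2 + log(y)/3 + 4*atan(y/3)/3.
Step 1. Rewrite: now ∫(1/(3*y)) dy + ∫(3*y**5) dy + ∫(4/(y**2 + 9)) dy.
Step 2. Evaluate the standard form: now y**6/2 + ∫(1/(3*y)) dy + ∫(4/(y**2 + 9)) dy.
Step 3. Evaluate the standard form: now y**6/2 + 4*atan(y/3)/3 + ∫(1/(3*y)) dy.
Step 4. Evaluate the standard form [assuming y > 0]: now y**6/2 + log(y)/3 + 4*atan(y/3)/3.
Answer: y**6/2 + log(y)/3 + 4*atan(y/3)/3.


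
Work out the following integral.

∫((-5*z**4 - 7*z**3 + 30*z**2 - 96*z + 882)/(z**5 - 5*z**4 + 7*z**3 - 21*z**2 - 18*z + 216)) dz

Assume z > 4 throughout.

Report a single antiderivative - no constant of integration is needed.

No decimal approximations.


Answer: -5*log(z - 4) - 3*log(z - 3) + 3*log(z + 2) + atan(z/3).


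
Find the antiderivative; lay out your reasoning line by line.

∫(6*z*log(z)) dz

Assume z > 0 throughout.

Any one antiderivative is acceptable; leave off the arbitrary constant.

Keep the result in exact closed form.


Step 1. Integrate ∫(6*z*log(z)) dz by parts with u = log(z), dv = (6*z) dz, so v = 3*z**2 [assuming z > 0]: now 3*z**2*log(z) + ∫(-3*z) dz.
Step 2. Evaluate the standard form: now 3*z**2*log(z) - 3*z**2/2.
Answer: 3*z**2*log(z) - 3*z**2/2.


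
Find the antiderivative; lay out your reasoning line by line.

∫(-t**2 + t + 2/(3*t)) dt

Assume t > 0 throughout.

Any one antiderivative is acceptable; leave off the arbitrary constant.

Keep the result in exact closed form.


Step 1. Rewrite: now ∫(2/(3*t)) dt + ∫(t) dt + ∫(-t**2) dt.
Step 2. Evaluate the standard form: now t**2/2 + ∫(2/(3*t)) dt + ∫(-t**2) dt.
Step 3. Evaluate the standard form: now -t**3/3 + t**2/2 + ∫(2/(3*t)) dt.
Step 4. Evaluate the standard form [assuming t > 0]: now -t**3/3 + t**2/2 + 2*log(t)/3.
Answer: -t**3/3 + t**2/2 + 2*log(t)/3.


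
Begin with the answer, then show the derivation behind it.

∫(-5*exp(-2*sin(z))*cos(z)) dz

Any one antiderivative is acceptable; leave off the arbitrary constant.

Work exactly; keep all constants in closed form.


The answer is 5*exp(-2*sin(z))/2.
Step 1. Substitute u = sin(z), turning ∫(-5*exp(-2*sin(z))*cos(z)) dz into ∫(-5*exp(-2*u)) du: now ∫(-5*exp(-2*u)) du.
Step 2. Evaluate the standard form: now 5*exp(-2*u)/2.
Step 3. Substitute back u = sin(z): now 5*exp(-2*sin(z))/2.
Answer: 5*exp(-2*sin(z))/2.


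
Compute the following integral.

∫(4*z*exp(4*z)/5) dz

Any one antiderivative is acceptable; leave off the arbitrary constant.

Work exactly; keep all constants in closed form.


Answer: z*exp(4*z)/5 - exp(4*z)/20.


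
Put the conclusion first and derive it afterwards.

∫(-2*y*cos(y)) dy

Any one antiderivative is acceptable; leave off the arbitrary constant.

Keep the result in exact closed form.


The answer is -2*y*sin(y) - 2*cos(y).
Step 1. Integrate ∫(-2*y*cos(y)) dy by parts with u = y, dv = (-2*cos(y)) dy, so v = -2*sin(y): now -2*y*sin(y) + ∫(2*sin(y)) dy.
Step 2. Evaluate the standard form: now -2*y*sin(y) - 2*cos(y).
Answer: -2*y*sin(y) - 2*cos(y).


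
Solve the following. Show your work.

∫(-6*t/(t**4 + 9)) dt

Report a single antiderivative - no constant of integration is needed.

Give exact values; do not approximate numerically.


Step 1. Substitute u = t**2, turning ∫(-6*t/(t**4 + 9)) dt into ∫(-3/(u**2 + 9)) du: now ∫(-3/(u**2 + 9)) du.
Step 2. Evaluate the standard form: now -atan(u/3).
Step 3. Substitute back u = t**2: now -atan(t**2/3).
Answer: -atan(t**2/3).


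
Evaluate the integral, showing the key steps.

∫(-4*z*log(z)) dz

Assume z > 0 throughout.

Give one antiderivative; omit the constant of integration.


Step 1. Integrate ∫(-4*z*log(z)) dz by parts with u = log(z), dv = (-4*z) dz, so v = -2*z**2 [assuming z > 0]: now -2*z**2*log(z) + ∫(2*z) dz.
Step 2. Evaluate the standard form: now -2*z**2*log(z) + z**2.
Answer: -2*z**2*log(z) + z**2.


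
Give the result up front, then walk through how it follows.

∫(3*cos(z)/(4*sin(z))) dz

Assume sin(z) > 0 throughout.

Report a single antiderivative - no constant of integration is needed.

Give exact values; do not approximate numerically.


The answer is 3*log(sin(z))/4.
Step 1. Substitute u = sin(z), turning ∫(3*cos(z)/(4*sin(z))) dz into ∫(3/(4*u)) du: now ∫(3/(4*u)) du.
Step 2. Evaluate the standard form [assuming u > 0]: now 3*log(u)/4.
Step 3. Substitute back u = sin(z): now 3*log(sin(z))/4.
Answer: 3*log(sin(z))/4.


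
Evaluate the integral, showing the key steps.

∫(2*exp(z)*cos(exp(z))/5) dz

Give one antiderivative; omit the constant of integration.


Step 1. Substitute u = exp(z), turning ∫(2*exp(z)*cos(exp(z))/5) dz into ∫(2*cos(u)/5) du: now ∫(2*cos(u)/5) du.
Step 2. Evaluate the standard form: now 2*sin(u)/5.
Step 3. Substitute back u = exp(z): now 2*sin(exp(z))/5.
Answer: 2*sin(exp(z))/5.


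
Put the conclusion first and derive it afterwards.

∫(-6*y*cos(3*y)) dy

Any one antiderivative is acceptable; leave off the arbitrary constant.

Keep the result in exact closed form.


The answer is -2*y*sin(3*y) - 2*cos(3*y)/3.
Step 1. Integrate ∫(-6*y*cos(3*y)) dy by parts with u = y, dv = (-6*cos(3*y)) dy, so v = -2*sin(3*y): now -2*y*sin(3*y) + ∫(2*sin(3*y)) dy.
Step 2. Evaluate the standard form: now -2*y*sin(3*y) - 2*cos(3*y)/3.
Answer: -2*y*sin(3*y) - 2*cos(3*y)/3.


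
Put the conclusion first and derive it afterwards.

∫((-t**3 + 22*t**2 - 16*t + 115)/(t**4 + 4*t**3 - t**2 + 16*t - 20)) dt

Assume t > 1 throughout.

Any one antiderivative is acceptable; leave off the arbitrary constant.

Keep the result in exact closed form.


The answer is 4*log(t - 1) - 5*log(t + 5) - 3*atan(t/2)/2.
Step 1. Decompose ∫((-t**3 + 22*t**2 - 16*t + 115)/(t**4 + 4*t**3 - t**2 + 16*t - 20)) dt by partial fractions, (-t**3 + 22*t**2 - 16*t + 115)/(t**4 + 4*t**3 - t**2 + 16*t - 20) = -3/(t**2 + 4) - 5/(t + 5) + 4/(t - 1): now ∫(4/(t - 1)) dt + ∫(-5/(t + 5)) dt + ∫(-3/(t**2 + 4)) dt.
Step 2. Evaluate the standard form [assuming t > 1]: now 4*log(t - 1) + ∫(-5/(t + 5)) dt + ∫(-3/(t**2 + 4)) dt.
Step 3. Evaluate the standard form [assuming t > -5]: now 4*log(t - 1) - 5*log(t + 5) + ∫(-3/(t**2 + 4)) dt.
Step 4. Evaluate the standard form: now 4*log(t - 1) - 5*log(t + 5) - 3*atan(t/2)/2.
Answer: 4*log(t - 1) - 5*log(t + 5) - 3*atan(t/2)/2.


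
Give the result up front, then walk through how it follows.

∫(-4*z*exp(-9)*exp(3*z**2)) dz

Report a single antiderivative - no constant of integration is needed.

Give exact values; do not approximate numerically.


The answer is -2*exp(3*z**2 - 9)/3.
Step 1. Substitute u = z**2 - 3, turning ∫(-4*z*exp(-9)*exp(3*z**2)) dz into ∫(-2*exp(3*u)) du: now ∫(-2*exp(3*u)) du.
Step 2. Evaluate the standard form: now -2*exp(3*u)/3.
Step 3. Substitute back u = z**2 - 3: now -2*exp(3*z**2 - 9)/3.
Answer: -2*exp(3*z**2 - 9)/3.


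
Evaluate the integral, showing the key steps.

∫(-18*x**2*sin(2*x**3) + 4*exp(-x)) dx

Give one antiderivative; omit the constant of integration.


Step 1. Rewrite: now ∫(-18*x**2*sin(2*x**3)) dx + ∫(4*exp(-x)) dx.
Step 2. Substitute u = x**3, turning ∫(-18*x**2*sin(2*x**3)) dx into ∫(-6*sin(2*u)) du: now ∫(4*exp(-x)) dx + ∫(-6*sin(2*u)) du.
Step 3. Evaluate the standard form: now 3*cos(2*u) + ∫(4*exp(-x)) dx.
Step 4. Substitute back u = x**3: now 3*cos(2*x**3) + ∫(4*exp(-x)) dx.
Step 5. Evaluate the standard form: now 3*cos(2*x**3) - 4*exp(-x).
Answer: 3*cos(2*x**3) - 4*exp(-x).


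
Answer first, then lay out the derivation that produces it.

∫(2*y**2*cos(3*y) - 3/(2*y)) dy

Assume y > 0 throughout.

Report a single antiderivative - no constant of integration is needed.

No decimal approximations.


The answer is 2*y**2*sin(3*y)/3 + 4*y*cos(3*y)/9 - 3*log(y)/2 - 4*sin(3*y)/27.
Step 1. Rewrite: now ∫(-3/(2*y)) dy + ∫(2*y**2*cos(3*y)) dy.
Step 2. Evaluate the standard form [assuming y > 0]: now -3*log(y)/2 + ∫(2*y**2*cos(3*y)) dy.
Step 3. Integrate ∫(2*y**2*cos(3*y)) dy by parts with u = y**2, dv = (2*cos(3*y)) dy, so v = 2*sin(3*y)/3: now 2*y**2*sin(3*y)/3 - 3*log(y)/2 + ∫(-4*y*sin(3*y)/3) dy.
Step 4. Integrate ∫(-4*y*sin(3*y)/3) dy by parts with u = y, dv = (-4*sin(3*y)/3) dy, so v = 4*cos(3*y)/9: now 2*y**2*sin(3*y)/3 + 4*y*cos(3*y)/9 - 3*log(y)/2 + ∫(-4*cos(3*y)/9) dy.
Step 5. Evaluate the standard form: now 2*y**2*sin(3*y)/3 + 4*y*cos(3*y)/9 - 3*log(y)/2 - 4*sin(3*y)/27.
Answer: 2*y**2*sin(3*y)/3 + 4*y*cos(3*y)/9 - 3*log(y)/2 - 4*sin(3*y)/27.


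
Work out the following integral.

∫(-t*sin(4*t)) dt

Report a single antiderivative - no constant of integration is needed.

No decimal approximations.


Answer: t*cos(4*t)/4 - sin(4*t)/16.


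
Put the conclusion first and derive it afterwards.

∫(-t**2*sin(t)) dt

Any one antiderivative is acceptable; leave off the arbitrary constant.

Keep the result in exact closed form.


The answer is t**2*cos(t) - 2*t*sin(t) - 2*cos(t).
Step 1. Integrate ∫(-t**2*sin(t)) dt by parts with u = t**2, dv = (-sin(t)) dt, so v = cos(t): now t**2*cos(t) + ∫(-2*t*cos(t)) dt.
Step 2. Integrate ∫(-2*t*cos(t)) dt by parts with u = t, dv = (-2*cos(t)) dt, so v = -2*sin(t): now t**2*cos(t) - 2*t*sin(t) + ∫(2*sin(t)) dt.
Step 3. Evaluate the standard form: now t**2*cos(t) - 2*t*sin(t) - 2*cos(t).
Answer: t**2*cos(t) - 2*t*sin(t) - 2*cos(t).


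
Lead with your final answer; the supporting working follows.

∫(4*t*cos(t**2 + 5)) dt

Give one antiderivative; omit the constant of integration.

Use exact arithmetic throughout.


The answer is 2*sin(t**2 + 5).
Step 1. Substitute u = t**2 + 5, turning ∫(4*t*cos(t**2 + 5)) dt into ∫(2*cos(u)) du: now ∫(2*cos(u)) du.
Step 2. Evaluate the standard form: now 2*sin(u).
Step 3. Substitute back u = t**2 + 5: now 2*sin(t**2 + 5).
Answer: 2*sin(t**2 + 5).


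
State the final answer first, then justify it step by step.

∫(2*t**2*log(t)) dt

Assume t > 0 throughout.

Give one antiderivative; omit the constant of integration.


The answer is 2*t**3*log(t)/3 - 2*t**3/9.
Step 1. Integrate ∫(2*t**2*log(t)) dt by parts with u = log(t), dv = (2*t**2) dt, so v = 2*t**3/3 [assuming t > 0]: now 2*t**3*log(t)/3 + ∫(-2*t**2/3) dt.
Step 2. Evaluate the standard form: now 2*t**3*log(t)/3 - 2*t**3/9.
Answer: 2*t**3*log(t)/3 - 2*t**3/9.


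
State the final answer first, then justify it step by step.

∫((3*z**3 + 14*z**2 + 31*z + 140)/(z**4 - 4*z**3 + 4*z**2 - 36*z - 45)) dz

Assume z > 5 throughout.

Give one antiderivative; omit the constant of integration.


The answer is 5*log(z - 5) - 2*log(z + 1) - atan(z/3)/3.
Step 1. Decompose ∫((3*z**3 + 14*z**2 + 31*z + 140)/(z**4 - 4*z**3 + 4*z**2 - 36*z - 45)) dz by partial fractions, (3*z**3 + 14*z**2 + 31*z + 140)/(z**4 - 4*z**3 + 4*z**2 - 36*z - 45) = -1/(z**2 + 9) - 2/(z + 1) + 5/(z - 5): now ∫(5/(z - 5)) dz + ∫(-2/(z + 1)) dz + ∫(-1/(z**2 + 9)) dz.
Step 2. Evaluate the standard form [assuming z > 5]: now 5*log(z - 5) + ∫(-2/(z + 1)) dz + ∫(-1/(z**2 + 9)) dz.
Step 3. Evaluate the standard form [assuming z > -1]: now 5*log(z - 5) - 2*log(z + 1) + ∫(-1/(z**2 + 9)) dz.
Step 4. Evaluate the standard form: now 5*log(z - 5) - 2*log(z + 1) - atan(z/3)/3.
Answer: 5*log(z - 5) - 2*log(z + 1) - atan(z/3)/3.


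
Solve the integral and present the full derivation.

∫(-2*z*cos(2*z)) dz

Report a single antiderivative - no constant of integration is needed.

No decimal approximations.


Step 1. Integrate ∫(-2*z*cos(2*z)) dz by parts with u = z, dv = (-2*cos(2*z)) dz, so v = -sin(2*z): now -z*sin(2*z) + ∫(sin(2*z)) dz.
Step 2. Evaluate the standard form: now -z*sin(2*z) - cos(2*z)/2.
Answer: -z*sin(2*z) - cos(2*z)/2.


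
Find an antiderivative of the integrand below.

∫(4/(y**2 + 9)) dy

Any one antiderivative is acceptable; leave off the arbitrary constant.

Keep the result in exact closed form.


Answer: 4*atan(y/3)/3.


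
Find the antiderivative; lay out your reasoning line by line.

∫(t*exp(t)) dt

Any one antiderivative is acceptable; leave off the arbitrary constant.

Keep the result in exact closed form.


Step 1. Integrate ∫(t*exp(t)) dt by parts with u = t, dv = (exp(t)) dt, so v = exp(t): now t*exp(t) + ∫(-exp(t)) dt.
Step 2. Evaluate the standard form: now t*exp(t) - exp(t).
Answer: t*exp(t) - exp(t).


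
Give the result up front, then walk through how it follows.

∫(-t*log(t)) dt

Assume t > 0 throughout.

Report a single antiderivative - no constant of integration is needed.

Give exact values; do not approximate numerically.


The answer is -t**2*log(t)/2 + t**2/4.
Step 1. Integrate ∫(-t*log(t)) dt by parts with u = log(t), dv = (-t) dt, so v = -t**2/2 [assuming t > 0]: now -t**2*log(t)/2 + ∫(t/2) dt.
Step 2. Evaluate the standard form: now -t**2*log(t)/2 + t**2/4.
Answer: -t**2*log(t)/2 + t**2/4.


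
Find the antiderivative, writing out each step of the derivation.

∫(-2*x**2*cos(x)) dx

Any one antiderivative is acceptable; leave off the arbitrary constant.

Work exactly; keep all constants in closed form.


Step 1. Integrate ∫(-2*x**2*cos(x)) dx by parts with u = x**2, dv = (-2*cos(x)) dx, so v = -2*sin(x): now -2*x**2*sin(x) + ∫(4*x*sin(x)) dx.
Step 2. Integrate ∫(4*x*sin(x)) dx by parts with u = x, dv = (4*sin(x)) dx, so v = -4*cos(x): now -2*x**2*sin(x) - 4*x*cos(x) + ∫(4*cos(x)) dx.
Step 3. Evaluate the standard form: now -2*x**2*sin(x) - 4*x*cos(x) + 4*sin(x).
Answer: -2*x**2*sin(x) - 4*x*cos(x) + 4*sin(x).


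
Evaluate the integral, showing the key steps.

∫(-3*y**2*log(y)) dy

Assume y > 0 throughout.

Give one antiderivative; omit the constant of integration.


Step 1. Integrate ∫(-3*y**2*log(y)) dy by parts with u = log(y), dv = (-3*y**2) dy, so v = -y**3 [assuming y > 0]: now -y**3*log(y) + ∫(y**2) dy.
Step 2. Evaluate the standard form: now -y**3*log(y) + y**3/3.
Answer: -y**3*log(y) + y**3/3.


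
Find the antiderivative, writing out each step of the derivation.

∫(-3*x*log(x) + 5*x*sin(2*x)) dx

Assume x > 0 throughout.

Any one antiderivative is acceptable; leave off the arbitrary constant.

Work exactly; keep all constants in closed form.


Step 1. Rewrite: now ∫(-3*x*log(x)) dx + ∫(5*x*sin(2*x)) dx.
Step 2. Integrate ∫(-3*x*log(x)) dx by parts with u = log(x), dv = (-3*x) dx, so v = -3*x**2/2 [assuming x > 0]: now -3*x**2*log(x)/2 + ∫(3*x/2) dx + ∫(5*x*sin(2*x)) dx.
Step 3. Evaluate the standard form: now -3*x**2*log(x)/2 + 3*x**2/4 + ∫(5*x*sin(2*x)) dx.
Step 4. Integrate ∫(5*x*sin(2*x)) dx by parts with u = x, dv = (5*sin(2*x)) dx, so v = -5*cos(2*x)/2: now -3*x**2*log(x)/2 + 3*x**2/4 - 5*x*cos(2*x)/2 + ∫(5*cos(2*x)/2) dx.
Step 5. Evaluate the standard form: now -3*x**2*log(x)/2 + 3*x**2/4 - 5*x*cos(2*x)/2 + 5*sin(2*x)/4.
Answer: -3*x**2*log(x)/2 + 3*x**2/4 - 5*x*cos(2*x)/2 + 5*sin(2*x)/4.


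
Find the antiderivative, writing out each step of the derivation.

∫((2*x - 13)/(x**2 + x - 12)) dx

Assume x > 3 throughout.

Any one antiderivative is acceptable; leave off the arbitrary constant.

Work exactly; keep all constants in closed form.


Step 1. Decompose ∫((2*x - 13)/(x**2 + x - 12)) dx by partial fractions, (2*x - 13)/(x**2 + x - 12) = 3/(x + 4) - 1/(x - 3): now ∫(-1/(x - 3)) dx + ∫(3/(x + 4)) dx.
Step 2. Evaluate the standard form [assuming x > -4]: now 3*log(x + 4) + ∫(-1/(x - 3)) dx.
Step 3. Evaluate the standard form [assuming x > 3]: now -log(x - 3) + 3*log(x + 4).
Answer: -log(x - 3) + 3*log(x + 4).


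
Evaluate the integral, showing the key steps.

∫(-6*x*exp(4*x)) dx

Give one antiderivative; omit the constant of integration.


Step 1. Integrate ∫(-6*x*exp(4*x)) dx by parts with u = x, dv = (-6*exp(4*x)) dx, so v = -3*exp(4*x)/2: now -3*x*exp(4*x)/2 + ∫(3*exp(4*x)/2) dx.
Step 2. Evaluate the standard form: now -3*x*exp(4*x)/2 + 3*exp(4*x)/8.
Answer: -3*x*exp(4*x)/2 + 3*exp(4*x)/8.


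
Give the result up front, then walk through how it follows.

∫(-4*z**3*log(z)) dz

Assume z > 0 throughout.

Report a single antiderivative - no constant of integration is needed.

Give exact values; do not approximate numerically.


The answer is -z**4*log(z) + z**4/4.
Step 1. Integrate ∫(-4*z**3*log(z)) dz by parts with u = log(z), dv = (-4*z**3) dz, so v = -z**4 [assuming z > 0]: now -z**4*log(z) + ∫(z**3) dz.
Step 2. Evaluate the standard form: now -z**4*log(z) + z**4/4.
Answer: -z**4*log(z) + z**4/4.


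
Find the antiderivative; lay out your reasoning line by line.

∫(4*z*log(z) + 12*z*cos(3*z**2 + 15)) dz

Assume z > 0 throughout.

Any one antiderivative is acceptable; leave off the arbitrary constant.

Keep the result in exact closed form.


Step 1. Rewrite: now ∫(4*z*log(z)) dz + ∫(12*z*cos(3*z**2 + 15)) dz.
Step 2. Integrate ∫(4*z*log(z)) dz by parts with u = log(z), dv = (4*z) dz, so v = 2*z**2 [assuming z > 0]: now 2*z**2*log(z) + ∫(-2*z) dz + ∫(12*z*cos(3*z**2 + 15)) dz.
Step 3. Evaluate the standard form: now 2*z**2*log(z) - z**2 + ∫(12*z*cos(3*z**2 + 15)) dz.
Step 4. Substitute u = z**2 + 5, turning ∫(12*z*cos(3*z**2 + 15)) dz into ∫(6*cos(3*u)) du: now 2*z**2*log(z) - z**2 + ∫(6*cos(3*u)) du.
Step 5. Evaluate the standard form: now 2*z**2*log(z) - z**2 + 2*sin(3*u).
Step 6. Substitute back u = z**2 + 5: now 2*z**2*log(z) - z**2 + 2*sin(3*z**2 + 15).
Answer: 2*z**2*log(z) - z**2 + 2*sin(3*z**2 + 15).


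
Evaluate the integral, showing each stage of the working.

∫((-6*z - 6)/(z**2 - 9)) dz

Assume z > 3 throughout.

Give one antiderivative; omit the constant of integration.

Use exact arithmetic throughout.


Step 1. Decompose ∫((-6*z - 6)/(z**2 - 9)) dz by partial fractions, (-6*z - 6)/(z**2 - 9) = -2/(z + 3) - 4/(z - 3): now ∫(-4/(z - 3)) dz + ∫(-2/(z + 3)) dz.
Step 2. Evaluate the standard form [assuming z > -3]: now -2*log(z + 3) + ∫(-4/(z - 3)) dz.
Step 3. Evaluate the standard form [assuming z > 3]: now -4*log(z - 3) - 2*log(z + 3).
Answer: -4*log(z - 3) - 2*log(z + 3).


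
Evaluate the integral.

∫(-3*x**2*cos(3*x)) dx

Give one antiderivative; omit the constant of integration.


Answer: -x**2*sin(3*x) - 2*x*cos(3*x)/3 + 2*sin(3*x)/9.


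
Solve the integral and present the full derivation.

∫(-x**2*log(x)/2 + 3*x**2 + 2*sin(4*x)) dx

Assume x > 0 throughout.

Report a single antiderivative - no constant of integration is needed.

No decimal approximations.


Step 1. Rewrite: now ∫(3*x**2) dx + ∫(-x**2*log(x)/2) dx + ∫(2*sin(4*x)) dx.
Step 2. Evaluate the standard form: now x**3 + ∫(-x**2*log(x)/2) dx + ∫(2*sin(4*x)) dx.
Step 3. Integrate ∫(-x**2*log(x)/2) dx by parts with u = log(x), dv = (-x**2/2) dx, so v = -x**3/6 [assuming x > 0]: now -x**3*log(x)/6 + x**3 + ∫(x**2/6) dx + ∫(2*sin(4*x)) dx.
Step 4. Evaluate the standard form: now -x**3*log(x)/6 + 19*x**3/18 + ∫(2*sin(4*x)) dx.
Step 5. Evaluate the standard form: now -x**3*log(x)/6 + 19*x**3/18 - cos(4*x)/2.
Answer: -x**3*log(x)/6 + 19*x**3/18 - cos(4*x)/2.


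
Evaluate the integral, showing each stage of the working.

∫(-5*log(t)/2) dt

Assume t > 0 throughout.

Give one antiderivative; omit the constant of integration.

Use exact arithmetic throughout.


Step 1. Integrate ∫(-5*log(t)/2) dt by parts with u = log(t), dv = (-5/2) dt, so v = -5*t/2 [assuming t > 0]: now -5*t*log(t)/2 + ∫(5/2) dt.
Step 2. Evaluate the standard form: now -5*t*log(t)/2 + 5*t/2.
Answer: -5*t*log(t)/2 + 5*t/2.


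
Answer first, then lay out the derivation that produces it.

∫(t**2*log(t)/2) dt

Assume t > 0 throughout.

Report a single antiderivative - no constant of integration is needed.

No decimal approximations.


The answer is t**3*log(t)/6 - t**3/18.
Step 1. Integrate ∫(t**2*log(t)/2) dt by parts with u = log(t), dv = (t**2/2) dt, so v = t**3/6 [assuming t > 0]: now t**3*log(t)/6 + ∫(-t**2/6) dt.
Step 2. Evaluate the standard form: now t**3*log(t)/6 - t**3/18.
Answer: t**3*log(t)/6 - t**3/18.


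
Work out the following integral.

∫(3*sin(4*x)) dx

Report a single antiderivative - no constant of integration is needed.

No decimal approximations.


Answer: -3*cos(4*x)/4.


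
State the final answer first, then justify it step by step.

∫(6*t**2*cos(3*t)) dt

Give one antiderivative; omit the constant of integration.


The answer is 2*t**2*sin(3*t) + 4*t*cos(3*t)/3 - 4*sin(3*t)/9.
Step 1. Integrate ∫(6*t**2*cos(3*t)) dt by parts with u = t**2, dv = (6*cos(3*t)) dt, so v = 2*sin(3*t): now 2*t**2*sin(3*t) + ∫(-4*t*sin(3*t)) dt.
Step 2. Integrate ∫(-4*t*sin(3*t)) dt by parts with u = t, dv = (-4*sin(3*t)) dt, so v = 4*cos(3*t)/3: now 2*t**2*sin(3*t) + 4*t*cos(3*t)/3 + ∫(-4*cos(3*t)/3) dt.
Step 3. Evaluate the standard form: now 2*t**2*sin(3*t) + 4*t*cos(3*t)/3 - 4*sin(3*t)/9.
Answer: 2*t**2*sin(3*t) + 4*t*cos(3*t)/3 - 4*sin(3*t)/9.


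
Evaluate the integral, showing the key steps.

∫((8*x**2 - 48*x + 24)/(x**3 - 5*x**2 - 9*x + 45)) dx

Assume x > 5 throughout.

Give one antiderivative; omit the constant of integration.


Step 1. Decompose ∫((8*x**2 - 48*x + 24)/(x**3 - 5*x**2 - 9*x + 45)) dx by partial fractions, (8*x**2 - 48*x + 24)/(x**3 - 5*x**2 - 9*x + 45) = 5/(x + 3) + 4/(x - 3) - 1/(x - 5): now ∫(-1/(x - 5)) dx + ∫(4/(x - 3)) dx + ∫(5/(x + 3)) dx.
Step 2. Evaluate the standard form [assuming x > 5]: now -log(x - 5) + ∫(4/(x - 3)) dx + ∫(5/(x + 3)) dx.
Step 3. Evaluate the standard form [assuming x > 3]: now -log(x - 5) + 4*log(x - 3) + ∫(5/(x + 3)) dx.
Step 4. Evaluate the standard form [assuming x > -3]: now -log(x - 5) + 4*log(x - 3) + 5*log(x + 3).
Answer: -log(x - 5) + 4*log(x - 3) + 5*log(x + 3).


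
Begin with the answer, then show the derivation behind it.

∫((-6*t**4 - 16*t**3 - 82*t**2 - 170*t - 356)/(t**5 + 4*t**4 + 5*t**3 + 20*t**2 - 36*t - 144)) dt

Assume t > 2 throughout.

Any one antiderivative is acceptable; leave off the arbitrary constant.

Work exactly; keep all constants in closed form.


The answer is -4*log(t - 2) + 3*log(t + 2) - 5*log(t + 4) + 2*atan(t/3)/3.
Step 1. Decompose ∫((-6*t**4 - 16*t**3 - 82*t**2 - 170*t - 356)/(t**5 + 4*t**4 + 5*t**3 + 20*t**2 - 36*t - 144)) dt by partial fractions, (-6*t**4 - 16*t**3 - 82*t**2 - 170*t - 356)/(t**5 + 4*t**4 + 5*t**3 + 20*t**2 - 36*t - 144) = 2/(t**2 + 9) - 5/(t + 4) + 3/(t + 2) - 4/(t - 2): now ∫(-4/(t - 2)) dt + ∫(3/(t + 2)) dt + ∫(-5/(t + 4)) dt + ∫(2/(t**2 + 9)) dt.
Step 2. Evaluate the standard form [assuming t > -4]: now -5*log(t + 4) + ∫(-4/(t - 2)) dt + ∫(3/(t + 2)) dt + ∫(2/(t**2 + 9)) dt.
Step 3. Evaluate the standard form [assuming t > 2]: now -4*log(t - 2) - 5*log(t + 4) + ∫(3/(t + 2)) dt + ∫(2/(t**2 + 9)) dt.
Step 4. Evaluate the standard form [assuming t > -2]: now -4*log(t - 2) + 3*log(t + 2) - 5*log(t + 4) + ∫(2/(t**2 + 9)) dt.
Step 5. Evaluate the standard form: now -4*log(t - 2) + 3*log(t + 2) - 5*log(t + 4) + 2*atan(t/3)/3.
Answer: -4*log(t - 2) + 3*log(t + 2) - 5*log(t + 4) + 2*atan(t/3)/3.


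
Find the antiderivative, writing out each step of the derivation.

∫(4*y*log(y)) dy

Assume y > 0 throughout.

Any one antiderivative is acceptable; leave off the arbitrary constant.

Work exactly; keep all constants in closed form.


Step 1. Integrate ∫(4*y*log(y)) dy by parts with u = log(y), dv = (4*y) dy, so v = 2*y**2 [assuming y > 0]: now 2*y**2*log(y) + ∫(-2*y) dy.
Step 2. Evaluate the standard form: now 2*y**2*log(y) - y**2.
Answer: 2*y**2*log(y) - y**2.


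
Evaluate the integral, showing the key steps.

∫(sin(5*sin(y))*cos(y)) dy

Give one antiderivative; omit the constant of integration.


Step 1. Substitute u = sin(y), turning ∫(sin(5*sin(y))*cos(y)) dy into ∫(sin(5*u)) du: now ∫(sin(5*u)) du.
Step 2. Evaluate the standard form: now -cos(5*u)/5.
Step 3. Substitute back u = sin(y): now -cos(5*sin(y))/5.
Answer: -cos(5*sin(y))/5.
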